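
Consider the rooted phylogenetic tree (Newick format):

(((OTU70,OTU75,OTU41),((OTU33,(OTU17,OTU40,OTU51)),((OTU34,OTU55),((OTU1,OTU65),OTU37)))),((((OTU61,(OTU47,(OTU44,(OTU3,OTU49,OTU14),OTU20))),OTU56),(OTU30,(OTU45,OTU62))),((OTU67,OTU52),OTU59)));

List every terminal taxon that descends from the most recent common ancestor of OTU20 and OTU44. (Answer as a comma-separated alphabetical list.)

Tracing OTU20: it sits inside (OTU44,(OTU3,OTU49,OTU14),OTU20).
Tracing OTU44: it sits inside (OTU44,(OTU3,OTU49,OTU14),OTU20).
The smallest clade enclosing both is (OTU44,(OTU3,OTU49,OTU14),OTU20); the answer is its 5 terminal taxa in alphabetical order.

OTU14, OTU20, OTU3, OTU44, OTU49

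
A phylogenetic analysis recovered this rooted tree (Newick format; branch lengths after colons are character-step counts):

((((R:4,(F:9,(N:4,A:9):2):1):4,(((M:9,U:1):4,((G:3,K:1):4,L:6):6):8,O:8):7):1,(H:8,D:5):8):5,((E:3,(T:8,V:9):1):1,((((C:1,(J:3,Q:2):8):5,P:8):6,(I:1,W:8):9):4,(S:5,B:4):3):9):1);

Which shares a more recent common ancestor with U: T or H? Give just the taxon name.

The MRCA of U and H subtends (((R,(F,(N,A))),(((M,U),((G,K),L)),O)),(H,D)) (12 taxa).
The MRCA of U and T is the root, subtending the entire tree (23 taxa).
The first is nested inside the second, so U shares a more recent common ancestor with H.

H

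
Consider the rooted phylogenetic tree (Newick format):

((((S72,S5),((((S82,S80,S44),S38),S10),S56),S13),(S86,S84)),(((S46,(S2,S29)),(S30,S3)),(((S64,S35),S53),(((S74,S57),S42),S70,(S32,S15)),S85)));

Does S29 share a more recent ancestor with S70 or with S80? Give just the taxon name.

S70

The MRCA of S29 and S70 subtends (((S46,(S2,S29)),(S30,S3)),(((S64,S35),S53),(((S74,S57),S42),S70,(S32,S15)),S85)) (15 taxa).
The MRCA of S29 and S80 is the root, subtending the entire tree (26 taxa).
The first is nested inside the second, so S29 shares a more recent common ancestor with S70.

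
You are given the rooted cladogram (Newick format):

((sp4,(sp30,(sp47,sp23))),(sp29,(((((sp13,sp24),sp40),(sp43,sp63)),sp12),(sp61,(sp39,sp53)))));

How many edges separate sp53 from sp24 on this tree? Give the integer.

8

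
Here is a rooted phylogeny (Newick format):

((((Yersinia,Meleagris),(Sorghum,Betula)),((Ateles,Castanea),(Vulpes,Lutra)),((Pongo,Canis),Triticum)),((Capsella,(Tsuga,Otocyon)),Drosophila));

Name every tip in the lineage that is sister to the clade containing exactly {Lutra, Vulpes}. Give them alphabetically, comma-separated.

The clade containing exactly {Lutra, Vulpes} attaches to the tree at the node subtending ((Ateles,Castanea),(Vulpes,Lutra)).
The other lineage descending from that same node — the sister group — is (Ateles,Castanea); its 2 tips in alphabetical order are the answer.

Ateles, Castanea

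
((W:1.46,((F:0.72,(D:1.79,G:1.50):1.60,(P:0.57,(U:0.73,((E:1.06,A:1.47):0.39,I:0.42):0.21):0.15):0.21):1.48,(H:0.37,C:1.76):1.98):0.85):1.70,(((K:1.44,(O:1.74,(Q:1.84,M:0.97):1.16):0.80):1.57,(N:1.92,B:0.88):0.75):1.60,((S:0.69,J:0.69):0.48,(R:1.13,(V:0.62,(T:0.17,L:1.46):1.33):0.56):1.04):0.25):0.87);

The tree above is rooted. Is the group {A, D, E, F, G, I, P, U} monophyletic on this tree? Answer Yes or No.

Yes

The most recent common ancestor of these taxa subtends (F,(D,G),(P,(U,((E,A),I)))).
That clade has exactly 8 tips — every listed taxon and nothing else — so the group is monophyletic.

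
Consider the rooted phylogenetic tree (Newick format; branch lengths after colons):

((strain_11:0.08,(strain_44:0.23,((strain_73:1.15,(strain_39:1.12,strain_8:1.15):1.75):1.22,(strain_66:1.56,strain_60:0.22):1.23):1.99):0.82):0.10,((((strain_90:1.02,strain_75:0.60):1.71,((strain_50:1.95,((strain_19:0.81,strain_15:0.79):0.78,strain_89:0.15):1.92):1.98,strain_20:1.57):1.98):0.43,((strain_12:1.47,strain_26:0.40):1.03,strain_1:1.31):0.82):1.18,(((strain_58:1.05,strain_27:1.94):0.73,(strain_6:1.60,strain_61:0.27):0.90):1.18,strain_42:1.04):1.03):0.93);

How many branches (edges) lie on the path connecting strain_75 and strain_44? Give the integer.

8

The MRCA of strain_75 and strain_44 is the root of the tree.
From strain_75 up to that node: 5 branches. From strain_44 up to the same node: 3 branches. Total: 5 + 3 = 8.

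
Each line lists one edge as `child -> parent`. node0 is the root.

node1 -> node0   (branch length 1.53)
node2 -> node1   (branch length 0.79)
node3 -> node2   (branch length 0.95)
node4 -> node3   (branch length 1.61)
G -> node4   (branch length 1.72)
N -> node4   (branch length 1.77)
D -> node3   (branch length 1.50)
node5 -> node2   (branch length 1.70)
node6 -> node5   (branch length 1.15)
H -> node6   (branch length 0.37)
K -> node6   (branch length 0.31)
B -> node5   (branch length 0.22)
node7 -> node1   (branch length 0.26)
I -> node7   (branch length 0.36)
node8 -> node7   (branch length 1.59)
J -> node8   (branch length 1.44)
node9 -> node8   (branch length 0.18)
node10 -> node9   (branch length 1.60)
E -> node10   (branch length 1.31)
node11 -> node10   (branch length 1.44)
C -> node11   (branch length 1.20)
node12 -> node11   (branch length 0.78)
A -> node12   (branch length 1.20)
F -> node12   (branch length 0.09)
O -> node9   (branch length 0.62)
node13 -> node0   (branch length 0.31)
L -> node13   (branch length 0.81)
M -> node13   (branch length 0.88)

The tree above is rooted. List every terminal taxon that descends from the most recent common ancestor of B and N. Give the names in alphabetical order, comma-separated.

B, D, G, H, K, N

Tracing B: it sits inside ((H,K),B).
Tracing N: it sits inside (G,N).
The smallest clade enclosing both is (((G,N),D),((H,K),B)); the answer is its 6 terminal taxa in alphabetical order.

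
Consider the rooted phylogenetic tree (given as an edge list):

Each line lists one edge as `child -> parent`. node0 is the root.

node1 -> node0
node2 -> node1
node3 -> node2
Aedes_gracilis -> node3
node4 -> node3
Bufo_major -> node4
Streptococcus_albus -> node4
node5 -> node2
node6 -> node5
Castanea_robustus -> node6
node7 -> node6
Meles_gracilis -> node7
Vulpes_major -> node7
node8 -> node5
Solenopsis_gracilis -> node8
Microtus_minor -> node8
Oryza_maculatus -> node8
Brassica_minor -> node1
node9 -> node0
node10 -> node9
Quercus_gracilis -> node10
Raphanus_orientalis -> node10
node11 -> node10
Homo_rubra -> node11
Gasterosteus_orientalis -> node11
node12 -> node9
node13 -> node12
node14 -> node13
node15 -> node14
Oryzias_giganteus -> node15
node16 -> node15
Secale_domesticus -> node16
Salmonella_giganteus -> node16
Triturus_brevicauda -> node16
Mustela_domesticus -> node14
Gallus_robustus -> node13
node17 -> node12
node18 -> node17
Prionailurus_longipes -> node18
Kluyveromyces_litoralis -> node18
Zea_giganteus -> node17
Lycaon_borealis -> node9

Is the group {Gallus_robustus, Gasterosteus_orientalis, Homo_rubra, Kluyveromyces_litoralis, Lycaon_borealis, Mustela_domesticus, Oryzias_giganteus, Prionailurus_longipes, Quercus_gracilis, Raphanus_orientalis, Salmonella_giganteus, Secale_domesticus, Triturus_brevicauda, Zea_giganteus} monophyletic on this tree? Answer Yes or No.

Yes

The most recent common ancestor of these taxa subtends ((Quercus_gracilis,Raphanus_orientalis,(Homo_rubra,Gasterosteus_orientalis)),((((Oryzias_giganteus,(Secale_domesticus,Salmonella_giganteus,Triturus_brevicauda)),Mustela_domesticus),Gallus_robustus),((Prionailurus_longipes,Kluyveromyces_litoralis),Zea_giganteus)),Lycaon_borealis).
That clade has exactly 14 tips — every listed taxon and nothing else — so the group is monophyletic.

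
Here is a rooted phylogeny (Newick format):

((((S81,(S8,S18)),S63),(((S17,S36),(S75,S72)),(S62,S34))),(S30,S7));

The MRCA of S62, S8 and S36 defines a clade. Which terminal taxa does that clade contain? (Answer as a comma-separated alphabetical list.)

Tracing S62: it sits inside (S62,S34).
Tracing S8: it sits inside (S8,S18).
Tracing S36: it sits inside (S17,S36).
The smallest clade enclosing all 3 is (((S81,(S8,S18)),S63),(((S17,S36),(S75,S72)),(S62,S34))); the answer is its 10 terminal taxa in alphabetical order.

S17, S18, S34, S36, S62, S63, S72, S75, S8, S81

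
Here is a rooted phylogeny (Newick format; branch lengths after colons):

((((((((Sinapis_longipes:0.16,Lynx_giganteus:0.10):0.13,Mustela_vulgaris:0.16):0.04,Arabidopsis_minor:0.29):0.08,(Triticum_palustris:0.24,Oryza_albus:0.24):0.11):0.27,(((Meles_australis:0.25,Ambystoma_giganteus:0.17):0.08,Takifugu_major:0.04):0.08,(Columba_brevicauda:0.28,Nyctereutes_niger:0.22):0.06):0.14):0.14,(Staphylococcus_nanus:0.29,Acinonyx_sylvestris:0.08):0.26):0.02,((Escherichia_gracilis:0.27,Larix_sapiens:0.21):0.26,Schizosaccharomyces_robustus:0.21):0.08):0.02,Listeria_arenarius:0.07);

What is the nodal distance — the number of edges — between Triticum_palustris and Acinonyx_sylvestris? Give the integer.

6

The MRCA of Triticum_palustris and Acinonyx_sylvestris is the node subtending ((((((Sinapis_longipes,Lynx_giganteus),Mustela_vulgaris),Arabidopsis_minor),(Triticum_palustris,Oryza_albus)),(((Meles_australis,Ambystoma_giganteus),Takifugu_major),(Columba_brevicauda,Nyctereutes_niger))),(Staphylococcus_nanus,Acinonyx_sylvestris)).
From Triticum_palustris up to that node: 4 branches. From Acinonyx_sylvestris up to the same node: 2 branches. Total: 4 + 2 = 6.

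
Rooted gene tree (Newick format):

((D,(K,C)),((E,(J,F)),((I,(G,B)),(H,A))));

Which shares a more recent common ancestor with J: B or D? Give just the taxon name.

B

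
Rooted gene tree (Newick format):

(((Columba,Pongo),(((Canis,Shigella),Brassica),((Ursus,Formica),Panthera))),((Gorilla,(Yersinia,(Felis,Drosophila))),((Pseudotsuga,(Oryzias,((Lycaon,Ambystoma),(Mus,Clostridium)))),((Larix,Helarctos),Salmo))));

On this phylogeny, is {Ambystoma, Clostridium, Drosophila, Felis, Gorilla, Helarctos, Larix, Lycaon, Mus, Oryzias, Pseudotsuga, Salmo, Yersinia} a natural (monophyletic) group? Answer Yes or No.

Yes

The most recent common ancestor of these taxa subtends ((Gorilla,(Yersinia,(Felis,Drosophila))),((Pseudotsuga,(Oryzias,((Lycaon,Ambystoma),(Mus,Clostridium)))),((Larix,Helarctos),Salmo))).
That clade has exactly 13 tips — every listed taxon and nothing else — so the group is monophyletic.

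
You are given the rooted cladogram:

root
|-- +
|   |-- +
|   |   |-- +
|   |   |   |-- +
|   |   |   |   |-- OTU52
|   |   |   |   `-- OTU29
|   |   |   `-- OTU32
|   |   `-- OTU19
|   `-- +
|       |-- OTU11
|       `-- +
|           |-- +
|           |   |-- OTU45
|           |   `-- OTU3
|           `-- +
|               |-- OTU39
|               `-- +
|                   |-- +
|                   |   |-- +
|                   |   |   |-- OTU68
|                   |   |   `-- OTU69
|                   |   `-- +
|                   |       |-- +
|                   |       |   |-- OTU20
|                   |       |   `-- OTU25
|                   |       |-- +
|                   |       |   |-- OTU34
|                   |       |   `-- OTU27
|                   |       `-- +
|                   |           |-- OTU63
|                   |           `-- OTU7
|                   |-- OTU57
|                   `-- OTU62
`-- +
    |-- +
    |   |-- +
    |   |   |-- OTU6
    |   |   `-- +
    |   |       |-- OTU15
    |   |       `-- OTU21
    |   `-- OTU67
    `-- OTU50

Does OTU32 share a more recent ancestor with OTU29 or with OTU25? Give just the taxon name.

The MRCA of OTU32 and OTU29 subtends ((OTU52,OTU29),OTU32) (3 taxa).
The MRCA of OTU32 and OTU25 subtends ((((OTU52,OTU29),OTU32),OTU19),(OTU11,((OTU45,OTU3),(OTU39,(((OTU68,OTU69),((OTU20,OTU25),(OTU34,OTU27),(OTU63,OTU7))),OTU57,OTU62))))) (18 taxa).
The first is nested inside the second, so OTU32 shares a more recent common ancestor with OTU29.

OTU29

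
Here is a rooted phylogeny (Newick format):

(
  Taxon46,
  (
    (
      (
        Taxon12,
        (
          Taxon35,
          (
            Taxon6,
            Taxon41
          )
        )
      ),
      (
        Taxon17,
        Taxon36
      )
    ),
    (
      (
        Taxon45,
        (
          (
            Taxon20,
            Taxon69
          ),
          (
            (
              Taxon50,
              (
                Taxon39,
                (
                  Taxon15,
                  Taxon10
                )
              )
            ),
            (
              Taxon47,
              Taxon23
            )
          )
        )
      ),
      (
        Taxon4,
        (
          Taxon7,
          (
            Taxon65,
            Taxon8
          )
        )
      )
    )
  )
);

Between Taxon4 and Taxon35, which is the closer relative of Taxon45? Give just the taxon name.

Taxon4

The MRCA of Taxon45 and Taxon4 subtends ((Taxon45,((Taxon20,Taxon69),((Taxon50,(Taxon39,(Taxon15,Taxon10))),(Taxon47,Taxon23)))),(Taxon4,(Taxon7,(Taxon65,Taxon8)))) (13 taxa).
The MRCA of Taxon45 and Taxon35 subtends (((Taxon12,(Taxon35,(Taxon6,Taxon41))),(Taxon17,Taxon36)),((Taxon45,((Taxon20,Taxon69),((Taxon50,(Taxon39,(Taxon15,Taxon10))),(Taxon47,Taxon23)))),(Taxon4,(Taxon7,(Taxon65,Taxon8))))) (19 taxa).
The first is nested inside the second, so Taxon45 shares a more recent common ancestor with Taxon4.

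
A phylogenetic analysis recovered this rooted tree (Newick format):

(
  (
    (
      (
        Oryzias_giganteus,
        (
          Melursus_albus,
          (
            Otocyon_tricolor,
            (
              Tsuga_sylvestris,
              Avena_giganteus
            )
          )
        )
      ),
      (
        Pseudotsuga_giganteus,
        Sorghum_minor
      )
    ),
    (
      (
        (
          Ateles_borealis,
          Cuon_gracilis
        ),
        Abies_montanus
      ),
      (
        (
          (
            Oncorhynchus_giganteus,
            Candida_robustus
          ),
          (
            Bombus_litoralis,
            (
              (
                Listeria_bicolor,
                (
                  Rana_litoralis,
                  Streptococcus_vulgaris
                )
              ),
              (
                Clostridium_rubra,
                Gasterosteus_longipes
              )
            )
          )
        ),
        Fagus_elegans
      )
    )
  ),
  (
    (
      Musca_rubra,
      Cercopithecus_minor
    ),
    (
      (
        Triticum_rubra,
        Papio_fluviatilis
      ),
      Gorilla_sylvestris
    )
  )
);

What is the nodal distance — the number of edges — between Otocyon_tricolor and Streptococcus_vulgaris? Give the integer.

The MRCA of Otocyon_tricolor and Streptococcus_vulgaris is the node subtending (((Oryzias_giganteus,(Melursus_albus,(Otocyon_tricolor,(Tsuga_sylvestris,Avena_giganteus)))),(Pseudotsuga_giganteus,Sorghum_minor)),(((Ateles_borealis,Cuon_gracilis),Abies_montanus),(((Oncorhynchus_giganteus,Candida_robustus),(Bombus_litoralis,((Listeria_bicolor,(Rana_litoralis,Streptococcus_vulgaris)),(Clostridium_rubra,Gasterosteus_longipes)))),Fagus_elegans))).
From Otocyon_tricolor up to that node: 5 branches. From Streptococcus_vulgaris up to the same node: 8 branches. Total: 5 + 8 = 13.

13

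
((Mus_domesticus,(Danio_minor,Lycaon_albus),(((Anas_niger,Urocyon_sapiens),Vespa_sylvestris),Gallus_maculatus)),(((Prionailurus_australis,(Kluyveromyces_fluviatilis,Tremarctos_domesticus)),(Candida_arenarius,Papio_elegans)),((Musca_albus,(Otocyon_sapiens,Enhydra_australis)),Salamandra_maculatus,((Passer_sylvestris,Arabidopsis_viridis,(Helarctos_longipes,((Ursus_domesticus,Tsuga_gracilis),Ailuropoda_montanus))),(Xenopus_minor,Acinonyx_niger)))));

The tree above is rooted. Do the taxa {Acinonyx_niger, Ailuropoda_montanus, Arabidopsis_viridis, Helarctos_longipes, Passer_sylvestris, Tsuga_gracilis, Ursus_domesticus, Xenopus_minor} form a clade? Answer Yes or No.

The most recent common ancestor of these taxa subtends ((Passer_sylvestris,Arabidopsis_viridis,(Helarctos_longipes,((Ursus_domesticus,Tsuga_gracilis),Ailuropoda_montanus))),(Xenopus_minor,Acinonyx_niger)).
That clade has exactly 8 tips — every listed taxon and nothing else — so the group is monophyletic.

Yes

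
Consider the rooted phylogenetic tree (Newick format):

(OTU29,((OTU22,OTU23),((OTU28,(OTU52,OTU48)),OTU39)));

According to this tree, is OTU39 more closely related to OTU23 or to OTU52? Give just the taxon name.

The MRCA of OTU39 and OTU52 subtends ((OTU28,(OTU52,OTU48)),OTU39) (4 taxa).
The MRCA of OTU39 and OTU23 subtends ((OTU22,OTU23),((OTU28,(OTU52,OTU48)),OTU39)) (6 taxa).
The first is nested inside the second, so OTU39 shares a more recent common ancestor with OTU52.

OTU52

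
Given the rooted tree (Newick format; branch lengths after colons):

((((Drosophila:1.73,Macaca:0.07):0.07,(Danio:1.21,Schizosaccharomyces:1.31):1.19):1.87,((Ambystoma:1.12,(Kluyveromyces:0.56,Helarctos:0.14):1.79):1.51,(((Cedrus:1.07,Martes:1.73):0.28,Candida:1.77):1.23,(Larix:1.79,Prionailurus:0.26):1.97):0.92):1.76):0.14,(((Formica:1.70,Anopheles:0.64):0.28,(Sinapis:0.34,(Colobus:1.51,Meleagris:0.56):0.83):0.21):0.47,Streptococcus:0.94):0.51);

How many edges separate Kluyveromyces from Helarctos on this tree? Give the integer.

2

The MRCA of Kluyveromyces and Helarctos is the node subtending (Kluyveromyces,Helarctos).
From Kluyveromyces up to that node: 1 branch. From Helarctos up to the same node: 1 branch. Total: 1 + 1 = 2.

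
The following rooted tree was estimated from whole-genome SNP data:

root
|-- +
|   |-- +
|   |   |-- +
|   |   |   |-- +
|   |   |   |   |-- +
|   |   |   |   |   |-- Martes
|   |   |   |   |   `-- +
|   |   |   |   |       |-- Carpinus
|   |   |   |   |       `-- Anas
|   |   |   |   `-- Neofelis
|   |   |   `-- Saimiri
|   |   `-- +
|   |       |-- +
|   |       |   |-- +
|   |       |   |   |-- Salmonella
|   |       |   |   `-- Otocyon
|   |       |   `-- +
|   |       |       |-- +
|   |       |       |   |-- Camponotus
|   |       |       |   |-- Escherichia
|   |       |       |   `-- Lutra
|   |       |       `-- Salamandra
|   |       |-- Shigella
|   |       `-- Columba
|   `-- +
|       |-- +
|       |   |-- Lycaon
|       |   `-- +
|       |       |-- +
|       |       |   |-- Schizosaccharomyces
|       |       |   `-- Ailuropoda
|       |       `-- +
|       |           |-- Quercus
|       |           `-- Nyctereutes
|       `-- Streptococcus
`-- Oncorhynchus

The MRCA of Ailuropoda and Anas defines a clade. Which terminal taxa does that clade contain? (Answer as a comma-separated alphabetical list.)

Tracing Ailuropoda: it sits inside (Schizosaccharomyces,Ailuropoda).
Tracing Anas: it sits inside (Carpinus,Anas).
The smallest clade enclosing both is (((((Martes,(Carpinus,Anas)),Neofelis),Saimiri),(((Salmonella,Otocyon),((Camponotus,Escherichia,Lutra),Salamandra)),Shigella,Columba)),((Lycaon,((Schizosaccharomyces,Ailuropoda),(Quercus,Nyctereutes))),Streptococcus)); the answer is its 19 terminal taxa in alphabetical order.

Ailuropoda, Anas, Camponotus, Carpinus, Columba, Escherichia, Lutra, Lycaon, Martes, Neofelis, Nyctereutes, Otocyon, Quercus, Saimiri, Salamandra, Salmonella, Schizosaccharomyces, Shigella, Streptococcus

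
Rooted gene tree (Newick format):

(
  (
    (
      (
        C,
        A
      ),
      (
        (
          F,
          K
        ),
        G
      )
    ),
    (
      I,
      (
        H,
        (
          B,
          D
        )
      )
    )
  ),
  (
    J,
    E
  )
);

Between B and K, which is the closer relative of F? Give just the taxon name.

K

The MRCA of F and K subtends (F,K) (2 taxa).
The MRCA of F and B subtends (((C,A),((F,K),G)),(I,(H,(B,D)))) (9 taxa).
The first is nested inside the second, so F shares a more recent common ancestor with K.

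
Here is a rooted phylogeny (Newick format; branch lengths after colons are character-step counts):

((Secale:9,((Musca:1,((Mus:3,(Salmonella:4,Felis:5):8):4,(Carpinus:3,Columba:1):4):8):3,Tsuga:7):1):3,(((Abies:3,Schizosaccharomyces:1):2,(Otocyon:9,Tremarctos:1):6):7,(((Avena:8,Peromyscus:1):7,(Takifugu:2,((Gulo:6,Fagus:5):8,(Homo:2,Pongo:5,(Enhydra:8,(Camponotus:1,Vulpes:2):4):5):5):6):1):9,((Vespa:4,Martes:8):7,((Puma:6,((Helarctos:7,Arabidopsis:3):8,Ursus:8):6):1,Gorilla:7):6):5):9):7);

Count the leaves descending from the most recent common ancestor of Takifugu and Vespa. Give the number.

The MRCA of Takifugu and Vespa is the node subtending (((Avena,Peromyscus),(Takifugu,((Gulo,Fagus),(Homo,Pongo,(Enhydra,(Camponotus,Vulpes)))))),((Vespa,Martes),((Puma,((Helarctos,Arabidopsis),Ursus)),Gorilla))).
That clade contains 17 terminal taxa: Arabidopsis, Avena, Camponotus, Enhydra, Fagus, Gorilla, Gulo, Helarctos, Homo, Martes, Peromyscus, Pongo, Puma, Takifugu, Ursus, Vespa, Vulpes.

17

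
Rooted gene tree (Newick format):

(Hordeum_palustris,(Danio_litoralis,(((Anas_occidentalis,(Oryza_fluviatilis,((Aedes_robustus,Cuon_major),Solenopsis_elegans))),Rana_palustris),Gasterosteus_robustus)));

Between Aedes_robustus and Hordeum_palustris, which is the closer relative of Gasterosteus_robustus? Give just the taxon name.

Aedes_robustus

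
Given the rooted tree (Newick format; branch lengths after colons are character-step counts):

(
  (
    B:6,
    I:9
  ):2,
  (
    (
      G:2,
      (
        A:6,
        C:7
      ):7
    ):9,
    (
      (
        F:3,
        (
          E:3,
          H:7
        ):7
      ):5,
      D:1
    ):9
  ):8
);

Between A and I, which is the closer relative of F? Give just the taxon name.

A

The MRCA of F and A subtends ((G,(A,C)),((F,(E,H)),D)) (7 taxa).
The MRCA of F and I is the root, subtending the entire tree (9 taxa).
The first is nested inside the second, so F shares a more recent common ancestor with A.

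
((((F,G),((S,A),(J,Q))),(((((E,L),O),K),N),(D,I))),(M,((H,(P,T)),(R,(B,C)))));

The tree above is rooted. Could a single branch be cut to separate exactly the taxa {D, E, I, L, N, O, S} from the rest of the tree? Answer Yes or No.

The MRCA of the listed taxa subtends (((F,G),((S,A),(J,Q))),(((((E,L),O),K),N),(D,I))).
That clade also contains A, F, G, J, K, Q, which are not in the proposed group, so the group is not monophyletic.

No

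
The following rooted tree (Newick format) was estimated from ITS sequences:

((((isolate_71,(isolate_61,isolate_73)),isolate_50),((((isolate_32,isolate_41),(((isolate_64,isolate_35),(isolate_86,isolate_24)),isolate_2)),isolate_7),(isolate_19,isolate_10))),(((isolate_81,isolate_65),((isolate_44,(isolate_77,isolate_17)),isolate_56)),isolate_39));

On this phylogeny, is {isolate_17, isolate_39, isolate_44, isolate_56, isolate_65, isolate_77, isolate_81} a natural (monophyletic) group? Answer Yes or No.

The most recent common ancestor of these taxa subtends (((isolate_81,isolate_65),((isolate_44,(isolate_77,isolate_17)),isolate_56)),isolate_39).
That clade has exactly 7 tips — every listed taxon and nothing else — so the group is monophyletic.

Yes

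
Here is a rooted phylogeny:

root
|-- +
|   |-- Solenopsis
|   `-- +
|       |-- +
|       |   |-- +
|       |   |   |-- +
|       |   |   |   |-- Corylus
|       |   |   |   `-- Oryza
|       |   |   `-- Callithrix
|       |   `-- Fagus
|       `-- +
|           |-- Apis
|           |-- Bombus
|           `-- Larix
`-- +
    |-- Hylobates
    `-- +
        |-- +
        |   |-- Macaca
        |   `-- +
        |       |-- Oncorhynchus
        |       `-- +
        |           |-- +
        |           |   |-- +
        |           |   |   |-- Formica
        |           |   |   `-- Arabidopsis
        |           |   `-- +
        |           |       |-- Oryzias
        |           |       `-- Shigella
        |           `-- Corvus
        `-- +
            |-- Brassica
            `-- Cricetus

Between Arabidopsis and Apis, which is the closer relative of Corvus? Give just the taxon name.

Arabidopsis

The MRCA of Corvus and Arabidopsis subtends (((Formica,Arabidopsis),(Oryzias,Shigella)),Corvus) (5 taxa).
The MRCA of Corvus and Apis is the root, subtending the entire tree (18 taxa).
The first is nested inside the second, so Corvus shares a more recent common ancestor with Arabidopsis.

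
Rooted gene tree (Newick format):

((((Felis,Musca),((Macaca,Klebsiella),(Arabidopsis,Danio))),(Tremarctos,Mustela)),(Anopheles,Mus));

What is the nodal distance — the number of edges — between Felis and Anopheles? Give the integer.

The MRCA of Felis and Anopheles is the root of the tree.
From Felis up to that node: 4 branches. From Anopheles up to the same node: 2 branches. Total: 4 + 2 = 6.

6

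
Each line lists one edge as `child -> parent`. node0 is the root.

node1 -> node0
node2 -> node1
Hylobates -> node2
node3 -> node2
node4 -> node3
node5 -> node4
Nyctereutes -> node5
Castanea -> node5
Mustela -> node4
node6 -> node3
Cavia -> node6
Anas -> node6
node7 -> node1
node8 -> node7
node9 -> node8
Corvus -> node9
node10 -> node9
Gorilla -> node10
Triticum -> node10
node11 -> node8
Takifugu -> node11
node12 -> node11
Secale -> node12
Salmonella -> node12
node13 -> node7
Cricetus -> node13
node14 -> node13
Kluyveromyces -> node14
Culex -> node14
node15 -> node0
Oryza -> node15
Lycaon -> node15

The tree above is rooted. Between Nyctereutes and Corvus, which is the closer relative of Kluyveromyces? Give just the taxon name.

The MRCA of Kluyveromyces and Corvus subtends (((Corvus,(Gorilla,Triticum)),(Takifugu,(Secale,Salmonella))),(Cricetus,(Kluyveromyces,Culex))) (9 taxa).
The MRCA of Kluyveromyces and Nyctereutes subtends ((Hylobates,(((Nyctereutes,Castanea),Mustela),(Cavia,Anas))),(((Corvus,(Gorilla,Triticum)),(Takifugu,(Secale,Salmonella))),(Cricetus,(Kluyveromyces,Culex)))) (15 taxa).
The first is nested inside the second, so Kluyveromyces shares a more recent common ancestor with Corvus.

Corvus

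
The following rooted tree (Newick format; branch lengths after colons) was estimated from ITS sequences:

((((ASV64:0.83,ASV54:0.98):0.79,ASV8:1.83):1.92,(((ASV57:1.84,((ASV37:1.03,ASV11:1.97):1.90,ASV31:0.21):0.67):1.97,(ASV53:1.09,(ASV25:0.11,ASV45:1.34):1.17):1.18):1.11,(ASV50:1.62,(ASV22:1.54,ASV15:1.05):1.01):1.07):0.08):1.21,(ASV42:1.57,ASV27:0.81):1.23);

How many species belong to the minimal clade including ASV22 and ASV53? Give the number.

10

The MRCA of ASV22 and ASV53 is the node subtending (((ASV57,((ASV37,ASV11),ASV31)),(ASV53,(ASV25,ASV45))),(ASV50,(ASV22,ASV15))).
That clade contains 10 terminal taxa: ASV11, ASV15, ASV22, ASV25, ASV31, ASV37, ASV45, ASV50, ASV53, ASV57.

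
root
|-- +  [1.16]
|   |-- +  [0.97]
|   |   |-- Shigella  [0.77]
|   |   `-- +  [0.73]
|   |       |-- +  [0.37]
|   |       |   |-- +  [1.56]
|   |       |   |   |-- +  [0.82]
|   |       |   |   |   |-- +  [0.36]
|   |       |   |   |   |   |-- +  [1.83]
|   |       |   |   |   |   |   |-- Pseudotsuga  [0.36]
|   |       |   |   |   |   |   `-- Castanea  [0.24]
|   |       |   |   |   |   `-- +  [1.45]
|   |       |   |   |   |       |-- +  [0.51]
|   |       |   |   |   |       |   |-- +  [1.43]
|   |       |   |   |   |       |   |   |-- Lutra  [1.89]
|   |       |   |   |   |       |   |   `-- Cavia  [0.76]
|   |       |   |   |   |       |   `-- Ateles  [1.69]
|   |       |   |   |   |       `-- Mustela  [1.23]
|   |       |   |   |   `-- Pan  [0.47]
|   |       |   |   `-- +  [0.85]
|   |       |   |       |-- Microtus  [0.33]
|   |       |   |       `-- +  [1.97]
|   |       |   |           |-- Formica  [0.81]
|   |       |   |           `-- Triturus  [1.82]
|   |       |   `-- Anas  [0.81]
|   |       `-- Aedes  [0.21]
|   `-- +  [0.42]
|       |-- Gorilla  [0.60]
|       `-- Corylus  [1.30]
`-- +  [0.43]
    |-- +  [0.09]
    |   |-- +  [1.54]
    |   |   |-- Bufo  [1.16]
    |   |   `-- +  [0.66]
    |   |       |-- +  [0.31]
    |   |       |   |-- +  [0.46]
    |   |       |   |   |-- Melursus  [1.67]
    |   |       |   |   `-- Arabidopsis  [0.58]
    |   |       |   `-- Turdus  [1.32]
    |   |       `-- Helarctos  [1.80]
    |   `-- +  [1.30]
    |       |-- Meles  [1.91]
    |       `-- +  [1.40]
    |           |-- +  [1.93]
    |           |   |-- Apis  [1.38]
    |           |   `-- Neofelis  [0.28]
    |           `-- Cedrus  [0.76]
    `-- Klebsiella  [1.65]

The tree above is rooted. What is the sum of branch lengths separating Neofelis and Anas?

The path runs Neofelis → … → MRCA → … → Anas; the MRCA is the root of the tree.
Branch lengths along that path: 0.28 + 1.93 + 1.40 + 1.30 + 0.09 + 0.43 + 1.16 + 0.97 + 0.73 + 0.37 + 0.81 = 9.47.

9.47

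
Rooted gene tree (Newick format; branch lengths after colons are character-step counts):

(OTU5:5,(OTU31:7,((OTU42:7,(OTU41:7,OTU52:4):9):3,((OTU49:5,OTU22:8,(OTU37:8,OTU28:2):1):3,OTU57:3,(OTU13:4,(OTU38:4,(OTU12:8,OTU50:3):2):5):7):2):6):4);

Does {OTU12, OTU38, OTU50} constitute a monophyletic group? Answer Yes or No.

The most recent common ancestor of these taxa subtends (OTU38,(OTU12,OTU50)).
That clade has exactly 3 tips — every listed taxon and nothing else — so the group is monophyletic.

Yes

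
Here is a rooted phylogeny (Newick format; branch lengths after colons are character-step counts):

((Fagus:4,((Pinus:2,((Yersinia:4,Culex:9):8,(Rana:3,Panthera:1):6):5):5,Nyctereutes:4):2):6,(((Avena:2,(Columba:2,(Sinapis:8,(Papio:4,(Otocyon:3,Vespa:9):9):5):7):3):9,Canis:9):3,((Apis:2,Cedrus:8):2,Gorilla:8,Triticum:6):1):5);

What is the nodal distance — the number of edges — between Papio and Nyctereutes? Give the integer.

10

The MRCA of Papio and Nyctereutes is the root of the tree.
From Papio up to that node: 7 branches. From Nyctereutes up to the same node: 3 branches. Total: 7 + 3 = 10.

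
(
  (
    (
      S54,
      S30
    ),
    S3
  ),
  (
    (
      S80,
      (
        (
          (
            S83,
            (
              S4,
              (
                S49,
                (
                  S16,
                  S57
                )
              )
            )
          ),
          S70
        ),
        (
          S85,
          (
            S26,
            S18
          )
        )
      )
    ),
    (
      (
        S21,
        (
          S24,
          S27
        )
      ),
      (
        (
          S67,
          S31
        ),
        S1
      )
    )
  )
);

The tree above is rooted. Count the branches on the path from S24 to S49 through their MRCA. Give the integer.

The MRCA of S24 and S49 is the node subtending ((S80,(((S83,(S4,(S49,(S16,S57)))),S70),(S85,(S26,S18)))),((S21,(S24,S27)),((S67,S31),S1))).
From S24 up to that node: 4 branches. From S49 up to the same node: 7 branches. Total: 4 + 7 = 11.

11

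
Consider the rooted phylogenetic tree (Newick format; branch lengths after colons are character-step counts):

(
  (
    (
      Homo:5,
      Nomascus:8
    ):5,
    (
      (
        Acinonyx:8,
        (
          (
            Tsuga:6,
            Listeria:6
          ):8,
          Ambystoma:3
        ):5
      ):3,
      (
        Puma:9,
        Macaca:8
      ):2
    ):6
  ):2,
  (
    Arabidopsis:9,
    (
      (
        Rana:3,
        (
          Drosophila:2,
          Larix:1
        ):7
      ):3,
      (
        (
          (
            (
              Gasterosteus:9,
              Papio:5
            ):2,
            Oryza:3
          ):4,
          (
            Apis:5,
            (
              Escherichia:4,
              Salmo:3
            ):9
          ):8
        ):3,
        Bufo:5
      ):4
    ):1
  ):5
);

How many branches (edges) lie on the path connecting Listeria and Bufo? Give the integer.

10

The MRCA of Listeria and Bufo is the root of the tree.
From Listeria up to that node: 6 branches. From Bufo up to the same node: 4 branches. Total: 6 + 4 = 10.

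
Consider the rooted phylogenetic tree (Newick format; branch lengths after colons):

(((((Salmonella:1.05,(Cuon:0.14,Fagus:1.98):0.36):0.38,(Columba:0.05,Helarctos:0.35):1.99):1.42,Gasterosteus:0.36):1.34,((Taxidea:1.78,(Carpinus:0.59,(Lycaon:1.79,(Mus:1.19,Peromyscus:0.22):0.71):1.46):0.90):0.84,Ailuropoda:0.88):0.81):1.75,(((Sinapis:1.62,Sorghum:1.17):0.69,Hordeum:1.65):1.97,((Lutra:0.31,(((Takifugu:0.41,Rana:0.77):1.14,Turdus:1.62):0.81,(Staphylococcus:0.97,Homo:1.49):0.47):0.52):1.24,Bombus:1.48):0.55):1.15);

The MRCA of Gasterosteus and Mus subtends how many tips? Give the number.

The MRCA of Gasterosteus and Mus is the node subtending ((((Salmonella,(Cuon,Fagus)),(Columba,Helarctos)),Gasterosteus),((Taxidea,(Carpinus,(Lycaon,(Mus,Peromyscus)))),Ailuropoda)).
That clade contains 12 terminal taxa: Ailuropoda, Carpinus, Columba, Cuon, Fagus, Gasterosteus, Helarctos, Lycaon, Mus, Peromyscus, Salmonella, Taxidea.

12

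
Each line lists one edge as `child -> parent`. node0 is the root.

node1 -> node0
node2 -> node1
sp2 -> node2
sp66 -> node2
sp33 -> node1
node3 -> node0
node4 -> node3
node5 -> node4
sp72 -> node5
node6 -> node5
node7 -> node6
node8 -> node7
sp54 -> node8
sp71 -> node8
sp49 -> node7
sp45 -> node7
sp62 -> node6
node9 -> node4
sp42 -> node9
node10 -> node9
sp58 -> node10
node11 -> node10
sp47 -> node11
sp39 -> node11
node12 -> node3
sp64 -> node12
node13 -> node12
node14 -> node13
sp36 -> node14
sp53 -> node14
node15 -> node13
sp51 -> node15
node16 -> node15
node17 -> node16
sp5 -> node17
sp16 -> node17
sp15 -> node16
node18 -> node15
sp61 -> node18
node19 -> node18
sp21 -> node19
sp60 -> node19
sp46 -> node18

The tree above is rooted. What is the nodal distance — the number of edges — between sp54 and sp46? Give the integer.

11

The MRCA of sp54 and sp46 is the node subtending (((sp72,(((sp54,sp71),sp49,sp45),sp62)),(sp42,(sp58,(sp47,sp39)))),(sp64,((sp36,sp53),(sp51,((sp5,sp16),sp15),(sp61,(sp21,sp60),sp46))))).
From sp54 up to that node: 6 branches. From sp46 up to the same node: 5 branches. Total: 6 + 5 = 11.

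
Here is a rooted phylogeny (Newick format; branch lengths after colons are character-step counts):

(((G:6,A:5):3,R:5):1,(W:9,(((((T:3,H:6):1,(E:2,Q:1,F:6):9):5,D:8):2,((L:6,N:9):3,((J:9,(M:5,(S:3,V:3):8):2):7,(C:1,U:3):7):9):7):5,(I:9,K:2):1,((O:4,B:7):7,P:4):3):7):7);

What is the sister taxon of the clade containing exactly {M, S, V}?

The clade containing exactly {M, S, V} attaches to the tree at the node subtending (J,(M,(S,V))).
The other lineage descending from that same node — the sister group — is the single tip J.

J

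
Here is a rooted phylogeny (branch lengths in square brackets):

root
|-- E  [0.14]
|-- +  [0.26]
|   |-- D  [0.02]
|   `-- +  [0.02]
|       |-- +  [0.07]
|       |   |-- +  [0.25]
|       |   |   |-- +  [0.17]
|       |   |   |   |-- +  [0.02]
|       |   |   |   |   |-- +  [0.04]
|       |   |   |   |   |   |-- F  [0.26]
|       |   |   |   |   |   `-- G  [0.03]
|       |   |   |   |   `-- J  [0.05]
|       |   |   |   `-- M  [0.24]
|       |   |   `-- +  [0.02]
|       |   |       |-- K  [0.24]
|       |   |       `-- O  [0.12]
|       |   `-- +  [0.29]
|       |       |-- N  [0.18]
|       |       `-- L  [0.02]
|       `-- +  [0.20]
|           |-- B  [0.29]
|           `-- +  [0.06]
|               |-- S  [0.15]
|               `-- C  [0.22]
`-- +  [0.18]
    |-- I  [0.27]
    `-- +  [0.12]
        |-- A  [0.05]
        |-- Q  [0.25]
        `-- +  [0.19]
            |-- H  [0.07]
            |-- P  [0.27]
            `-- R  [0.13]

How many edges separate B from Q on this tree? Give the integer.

The MRCA of B and Q is the root of the tree.
From B up to that node: 4 branches. From Q up to the same node: 3 branches. Total: 4 + 3 = 7.

7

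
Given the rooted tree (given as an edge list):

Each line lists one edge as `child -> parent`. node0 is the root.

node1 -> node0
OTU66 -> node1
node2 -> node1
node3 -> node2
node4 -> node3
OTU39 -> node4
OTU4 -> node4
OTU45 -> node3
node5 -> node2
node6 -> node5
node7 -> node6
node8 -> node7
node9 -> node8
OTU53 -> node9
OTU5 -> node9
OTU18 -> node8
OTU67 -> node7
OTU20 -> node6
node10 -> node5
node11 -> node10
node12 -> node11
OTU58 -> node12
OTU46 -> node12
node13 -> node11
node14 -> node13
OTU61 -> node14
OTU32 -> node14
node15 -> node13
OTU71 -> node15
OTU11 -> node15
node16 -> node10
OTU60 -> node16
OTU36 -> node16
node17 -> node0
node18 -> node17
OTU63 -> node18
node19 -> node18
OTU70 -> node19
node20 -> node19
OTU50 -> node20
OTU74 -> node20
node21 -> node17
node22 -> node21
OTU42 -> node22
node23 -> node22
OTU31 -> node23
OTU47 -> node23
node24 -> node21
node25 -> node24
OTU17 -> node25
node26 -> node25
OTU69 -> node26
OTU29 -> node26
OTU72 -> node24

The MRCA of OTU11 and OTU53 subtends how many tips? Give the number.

13

The MRCA of OTU11 and OTU53 is the node subtending (((((OTU53,OTU5),OTU18),OTU67),OTU20),(((OTU58,OTU46),((OTU61,OTU32),(OTU71,OTU11))),(OTU60,OTU36))).
That clade contains 13 terminal taxa: OTU11, OTU18, OTU20, OTU32, OTU36, OTU46, OTU5, OTU53, OTU58, OTU60, OTU61, OTU67, OTU71.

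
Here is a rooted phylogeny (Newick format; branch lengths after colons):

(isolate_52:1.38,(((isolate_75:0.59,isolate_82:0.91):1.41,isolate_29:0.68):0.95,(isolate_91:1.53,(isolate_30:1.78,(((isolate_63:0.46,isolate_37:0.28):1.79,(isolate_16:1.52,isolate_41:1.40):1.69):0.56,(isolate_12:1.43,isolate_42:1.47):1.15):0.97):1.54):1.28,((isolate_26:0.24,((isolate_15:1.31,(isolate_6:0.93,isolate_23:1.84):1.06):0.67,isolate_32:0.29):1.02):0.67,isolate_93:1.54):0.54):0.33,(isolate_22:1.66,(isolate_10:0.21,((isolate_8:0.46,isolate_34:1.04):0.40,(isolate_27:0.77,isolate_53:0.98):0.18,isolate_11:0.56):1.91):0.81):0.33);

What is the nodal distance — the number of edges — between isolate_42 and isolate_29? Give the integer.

7

The MRCA of isolate_42 and isolate_29 is the node subtending (((isolate_75,isolate_82),isolate_29),(isolate_91,(isolate_30,(((isolate_63,isolate_37),(isolate_16,isolate_41)),(isolate_12,isolate_42)))),((isolate_26,((isolate_15,(isolate_6,isolate_23)),isolate_32)),isolate_93)).
From isolate_42 up to that node: 5 branches. From isolate_29 up to the same node: 2 branches. Total: 5 + 2 = 7.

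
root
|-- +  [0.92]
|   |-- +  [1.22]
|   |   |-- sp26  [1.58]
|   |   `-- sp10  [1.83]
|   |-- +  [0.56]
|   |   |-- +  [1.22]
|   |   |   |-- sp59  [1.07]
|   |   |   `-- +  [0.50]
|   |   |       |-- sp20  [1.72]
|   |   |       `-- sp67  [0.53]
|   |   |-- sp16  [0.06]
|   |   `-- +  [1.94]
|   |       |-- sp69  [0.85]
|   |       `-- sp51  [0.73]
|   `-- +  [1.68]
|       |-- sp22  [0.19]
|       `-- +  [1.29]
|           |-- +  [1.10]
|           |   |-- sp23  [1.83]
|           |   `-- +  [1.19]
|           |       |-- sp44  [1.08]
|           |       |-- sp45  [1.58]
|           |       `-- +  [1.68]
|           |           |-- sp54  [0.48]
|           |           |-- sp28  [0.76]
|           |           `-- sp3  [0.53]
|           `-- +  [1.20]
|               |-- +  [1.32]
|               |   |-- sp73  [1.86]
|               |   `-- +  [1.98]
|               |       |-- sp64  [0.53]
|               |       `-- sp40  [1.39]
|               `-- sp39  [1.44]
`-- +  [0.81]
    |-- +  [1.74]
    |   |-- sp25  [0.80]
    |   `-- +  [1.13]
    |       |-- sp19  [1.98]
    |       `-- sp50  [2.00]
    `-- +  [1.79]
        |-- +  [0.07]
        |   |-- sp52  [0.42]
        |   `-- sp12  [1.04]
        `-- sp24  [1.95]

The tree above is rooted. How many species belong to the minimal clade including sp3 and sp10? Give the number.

The MRCA of sp3 and sp10 is the node subtending ((sp26,sp10),((sp59,(sp20,sp67)),sp16,(sp69,sp51)),(sp22,((sp23,(sp44,sp45,(sp54,sp28,sp3))),((sp73,(sp64,sp40)),sp39)))).
That clade contains 19 terminal taxa: sp10, sp16, sp20, sp22, sp23, sp26, sp28, sp3, sp39, sp40, sp44, sp45, sp51, sp54, sp59, sp64, sp67, sp69, sp73.

19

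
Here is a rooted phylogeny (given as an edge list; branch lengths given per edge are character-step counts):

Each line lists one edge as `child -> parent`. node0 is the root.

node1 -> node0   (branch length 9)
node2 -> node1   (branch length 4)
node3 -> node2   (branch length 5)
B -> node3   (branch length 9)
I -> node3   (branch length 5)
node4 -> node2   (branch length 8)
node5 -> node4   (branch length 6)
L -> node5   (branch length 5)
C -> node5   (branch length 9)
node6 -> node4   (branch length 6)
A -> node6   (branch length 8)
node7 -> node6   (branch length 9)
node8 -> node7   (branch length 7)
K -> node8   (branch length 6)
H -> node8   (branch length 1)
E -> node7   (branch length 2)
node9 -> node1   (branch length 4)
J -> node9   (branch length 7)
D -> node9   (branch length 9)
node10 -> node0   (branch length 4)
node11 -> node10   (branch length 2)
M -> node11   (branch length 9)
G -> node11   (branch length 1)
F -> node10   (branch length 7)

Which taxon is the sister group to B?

I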